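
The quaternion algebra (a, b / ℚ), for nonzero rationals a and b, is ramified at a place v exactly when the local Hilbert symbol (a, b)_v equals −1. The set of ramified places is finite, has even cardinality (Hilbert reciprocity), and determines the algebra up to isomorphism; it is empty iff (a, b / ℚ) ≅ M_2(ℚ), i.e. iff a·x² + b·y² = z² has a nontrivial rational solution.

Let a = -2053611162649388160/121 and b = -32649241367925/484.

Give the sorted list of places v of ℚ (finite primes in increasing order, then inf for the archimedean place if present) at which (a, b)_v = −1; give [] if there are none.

[3, 5, 13, inf]

(a, b) ≡ (-210, -13) mod (ℚ^×)²; places V = {2, 3, 5, 7, 11, 13, 43, ∞}.
(a,b)_13: α=4, u≡6; β=3, v≡12 (mod 13); (6|13)=-1, (12|13)=+1; sign (−1)^0·-1^3·+1^4 = -1.
(a,b)_2: α=7, β=-2; u≡7, v≡3 (mod 8); ε(u)ε(v)=1·1, αω(v)=7·1, βω(u)=-2·0; sum ≡ 0  ⇒  +1.
(a,b)_5: α=1, u≡3; β=2, v≡2 (mod 5); (3|5)=-1, (2|5)=-1; sign (−1)^0·-1^2·-1^1 = -1.
(a,b)_43: α=2, u≡29; β=2, v≡28 (mod 43); (29|43)=-1, (28|43)=-1; sign (−1)^0·-1^2·-1^2 = +1.
(a,b)_3: α=11, u≡2; β=8, v≡2 (mod 3); (2|3)=-1, (2|3)=-1; sign (−1)^0·-1^8·-1^11 = -1.
(a,b)_∞: sgn(-210)=−, sgn(-13)=−, so -1.
(a,b)_11: α=-2, u≡6; β=-2, v≡4 (mod 11); (6|11)=-1, (4|11)=+1; sign (−1)^0·-1^-2·+1^-2 = +1.
(a,b)_7: α=3, u≡3; β=2, v≡1 (mod 7); (3|7)=-1, (1|7)=+1; sign (−1)^0·-1^2·+1^3 = +1.
|Ram(-210, -13)| = 4, even; anisotropic at {3, 5, 13, ∞}.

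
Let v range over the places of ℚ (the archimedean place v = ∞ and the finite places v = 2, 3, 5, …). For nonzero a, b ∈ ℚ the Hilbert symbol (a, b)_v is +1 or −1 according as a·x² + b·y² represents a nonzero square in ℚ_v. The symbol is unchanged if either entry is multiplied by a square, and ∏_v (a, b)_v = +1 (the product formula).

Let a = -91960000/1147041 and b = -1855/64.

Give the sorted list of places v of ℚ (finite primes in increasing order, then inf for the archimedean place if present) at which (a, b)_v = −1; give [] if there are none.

(a, b) ≡ (-19, -1855) mod (ℚ^×)²; places V = {2, 3, 5, 7, 11, 17, 19, 53, ∞}.
(a,b)_19: α=1, u≡2; β=0, v≡1 (mod 19); (2|19)=-1, (1|19)=+1; sign (−1)^0·-1^0·+1^1 = +1.
(a,b)_11: α=2, u≡9; β=0, v≡9 (mod 11); (9|11)=+1, (9|11)=+1; sign (−1)^0·+1^0·+1^2 = +1.
(a,b)_∞: sgn(-19)=−, sgn(-1855)=−, so -1.
(a,b)_17: α=-2, u≡9; β=0, v≡9 (mod 17); (9|17)=+1, (9|17)=+1; sign (−1)^0·+1^0·+1^-2 = +1.
(a,b)_2: α=6, β=-6; u≡5, v≡1 (mod 8); ε(u)ε(v)=0·0, αω(v)=6·0, βω(u)=-6·1; sum ≡ 0  ⇒  +1.
(a,b)_5: α=4, u≡4; β=1, v≡1 (mod 5); (4|5)=+1, (1|5)=+1; sign (−1)^0·+1^1·+1^4 = +1.
(a,b)_53: α=0, u≡20; β=1, v≡45 (mod 53); (20|53)=-1, (45|53)=-1; sign (−1)^0·-1^1·-1^0 = -1.
(a,b)_3: α=-4, u≡2; β=0, v≡2 (mod 3); (2|3)=-1, (2|3)=-1; sign (−1)^0·-1^0·-1^-4 = +1.
(a,b)_7: α=-2, u≡1; β=1, v≡1 (mod 7); (1|7)=+1, (1|7)=+1; sign (−1)^0·+1^1·+1^-2 = +1.
|Ram(-19, -1855)| = 2, even; anisotropic at {53, ∞}.

[53, inf]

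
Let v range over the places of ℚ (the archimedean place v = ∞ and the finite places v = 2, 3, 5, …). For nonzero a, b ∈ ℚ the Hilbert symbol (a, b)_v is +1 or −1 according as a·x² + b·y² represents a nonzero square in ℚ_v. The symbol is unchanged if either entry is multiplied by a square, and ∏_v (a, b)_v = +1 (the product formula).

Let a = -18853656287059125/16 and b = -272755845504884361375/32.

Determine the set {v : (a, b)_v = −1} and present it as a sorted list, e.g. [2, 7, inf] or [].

[2, 23, 41, inf]

Mod squares: a ≡ -44485, b ≡ -1287128990. Check v ∈ {∞, 2, 3, 5, 7, 17, 23, 31, 37, 41}.
v=17: a=17^2·(≡9), b=17^3·(≡13) mod 17; (9|17)=+1, (13|17)=+1; (−1)^{2·3·8}·(+1)^3·(+1)^2 = +1.
v=7: a=7^1·(≡4), b=7^1·(≡3) mod 7; (4|7)=+1, (3|7)=-1; (−1)^{1·1·3}·(+1)^1·(-1)^1 = +1.
v=5: a=5^3·(≡2), b=5^3·(≡2) mod 5; (2|5)=-1, (2|5)=-1; (−1)^{3·3·2}·(-1)^3·(-1)^3 = +1.
v=3: a=3^4·(≡2), b=3^4·(≡1) mod 3; (2|3)=-1, (1|3)=+1; (−1)^{4·4·1}·(-1)^4·(+1)^4 = +1.
v=37: a=37^2·(≡21), b=37^3·(≡17) mod 37; (21|37)=+1, (17|37)=-1; (−1)^{2·3·18}·(+1)^3·(-1)^2 = +1.
v=∞: -44485 < 0 and -1287128990 < 0  ⇒  (a,b)_∞ = -1.
v=31: a=31^1·(≡11), b=31^1·(≡7) mod 31; (11|31)=-1, (7|31)=+1; (−1)^{1·1·15}·(-1)^1·(+1)^1 = +1.
v=23: a=23^2·(≡11), b=23^3·(≡21) mod 23; (11|23)=-1, (21|23)=-1; (−1)^{2·3·11}·(-1)^3·(-1)^2 = -1.
v=41: a=41^1·(≡13), b=41^1·(≡2) mod 41; (13|41)=-1, (2|41)=+1; (−1)^{1·1·20}·(-1)^1·(+1)^1 = -1.
v=2: v_2(a)=-4, v_2(b)=-5; units ≡ 3, 1 (mod 8); ε·ε+αω+βω = 1·0+-4·0+-5·1 ≡ 1  ⇒  (a,b)_2 = -1.
|Ram(-44485, -1287128990)| = 4, even; anisotropic at {2, 23, 41, ∞}.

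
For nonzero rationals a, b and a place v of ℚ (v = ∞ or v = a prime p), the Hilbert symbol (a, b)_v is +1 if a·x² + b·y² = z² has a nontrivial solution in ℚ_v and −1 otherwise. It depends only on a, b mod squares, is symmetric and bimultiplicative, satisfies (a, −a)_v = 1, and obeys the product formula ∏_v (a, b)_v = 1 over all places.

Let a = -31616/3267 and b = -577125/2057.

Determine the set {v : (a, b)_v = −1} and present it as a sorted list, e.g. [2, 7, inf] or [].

[5, 17, 19, inf]

Mod squares: a ≡ -1482, b ≡ -4845. Check v ∈ {∞, 2, 3, 5, 11, 13, 17, 19}.
v=13: a=13^1·(≡3), b=13^0·(≡12) mod 13; (3|13)=+1, (12|13)=+1; (−1)^{1·0·6}·(+1)^0·(+1)^1 = +1.
v=17: a=17^0·(≡7), b=17^-1·(≡4) mod 17; (7|17)=-1, (4|17)=+1; (−1)^{0·-1·8}·(-1)^-1·(+1)^0 = -1.
v=5: a=5^0·(≡2), b=5^3·(≡4) mod 5; (2|5)=-1, (4|5)=+1; (−1)^{0·3·2}·(-1)^3·(+1)^0 = -1.
v=11: a=11^-2·(≡4), b=11^-2·(≡2) mod 11; (4|11)=+1, (2|11)=-1; (−1)^{-2·-2·5}·(+1)^-2·(-1)^-2 = +1.
v=19: a=19^1·(≡11), b=19^1·(≡5) mod 19; (11|19)=+1, (5|19)=+1; (−1)^{1·1·9}·(+1)^1·(+1)^1 = -1.
v=∞: -1482 < 0 and -4845 < 0  ⇒  (a,b)_∞ = -1.
v=3: a=3^-3·(≡1), b=3^5·(≡2) mod 3; (1|3)=+1, (2|3)=-1; (−1)^{-3·5·1}·(+1)^5·(-1)^-3 = +1.
v=2: v_2(a)=7, v_2(b)=0; units ≡ 3, 3 (mod 8); ε·ε+αω+βω = 1·1+7·1+0·1 ≡ 0  ⇒  (a,b)_2 = +1.
Ram(-1482, -4845) = {5, 17, 19, ∞}; no ℚ_5-point on the conic.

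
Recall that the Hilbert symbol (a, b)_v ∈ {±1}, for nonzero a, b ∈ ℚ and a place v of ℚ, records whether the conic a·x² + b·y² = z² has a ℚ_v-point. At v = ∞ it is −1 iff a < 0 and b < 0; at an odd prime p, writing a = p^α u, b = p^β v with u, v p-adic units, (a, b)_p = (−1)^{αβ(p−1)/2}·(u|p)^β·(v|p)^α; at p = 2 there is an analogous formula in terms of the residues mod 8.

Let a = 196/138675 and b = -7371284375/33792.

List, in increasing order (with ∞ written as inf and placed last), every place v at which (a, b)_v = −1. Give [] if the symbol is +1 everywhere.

(a, b) ≡ (3, -15015) mod (ℚ^×)²; places V = {2, 3, 5, 7, 11, 13, 23, 43, ∞}.
(a,b)_3: α=-1, u≡1; β=-1, v≡2 (mod 3); (1|3)=+1, (2|3)=-1; sign (−1)^1·+1^-1·-1^-1 = +1.
(a,b)_11: α=0, u≡1; β=-1, v≡6 (mod 11); (1|11)=+1, (6|11)=-1; sign (−1)^0·+1^-1·-1^0 = +1.
(a,b)_5: α=-2, u≡3; β=5, v≡2 (mod 5); (3|5)=-1, (2|5)=-1; sign (−1)^0·-1^5·-1^-2 = -1.
(a,b)_23: α=0, u≡13; β=2, v≡12 (mod 23); (13|23)=+1, (12|23)=+1; sign (−1)^0·+1^2·+1^0 = +1.
(a,b)_43: α=-2, u≡33; β=0, v≡36 (mod 43); (33|43)=-1, (36|43)=+1; sign (−1)^0·-1^0·+1^-2 = +1.
(a,b)_∞: sgn(3)=+, sgn(-15015)=−, so +1.
(a,b)_2: α=2, β=-10; u≡3, v≡1 (mod 8); ε(u)ε(v)=1·0, αω(v)=2·0, βω(u)=-10·1; sum ≡ 0  ⇒  +1.
(a,b)_13: α=0, u≡10; β=1, v≡7 (mod 13); (10|13)=+1, (7|13)=-1; sign (−1)^0·+1^1·-1^0 = +1.
(a,b)_7: α=2, u≡5; β=3, v≡4 (mod 7); (5|7)=-1, (4|7)=+1; sign (−1)^0·-1^3·+1^2 = -1.
|Ram(3, -15015)| = 2, even; anisotropic at {5, 7}.

[5, 7]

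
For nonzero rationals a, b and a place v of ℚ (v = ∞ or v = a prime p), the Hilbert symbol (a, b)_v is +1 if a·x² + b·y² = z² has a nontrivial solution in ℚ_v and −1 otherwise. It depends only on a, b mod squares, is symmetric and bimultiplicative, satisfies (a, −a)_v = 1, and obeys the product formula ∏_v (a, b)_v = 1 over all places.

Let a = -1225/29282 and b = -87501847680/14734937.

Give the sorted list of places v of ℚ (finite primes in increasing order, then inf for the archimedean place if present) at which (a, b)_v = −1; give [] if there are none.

[2, 5, 13, inf]

Mod squares: a ≡ -2, b ≡ -2210. Check v ∈ {∞, 2, 3, 5, 7, 11, 13, 17, 19, 23, 47}.
v=3: a=3^0·(≡1), b=3^2·(≡1) mod 3; (1|3)=+1, (1|3)=+1; (−1)^{0·2·1}·(+1)^2·(+1)^0 = +1.
v=5: a=5^2·(≡3), b=5^1·(≡2) mod 5; (3|5)=-1, (2|5)=-1; (−1)^{2·1·2}·(-1)^1·(-1)^2 = -1.
v=19: a=19^0·(≡16), b=19^-2·(≡3) mod 19; (16|19)=+1, (3|19)=-1; (−1)^{0·-2·9}·(+1)^-2·(-1)^0 = +1.
v=17: a=17^0·(≡2), b=17^-1·(≡10) mod 17; (2|17)=+1, (10|17)=-1; (−1)^{0·-1·8}·(+1)^-1·(-1)^0 = +1.
v=47: a=47^0·(≡44), b=47^2·(≡46) mod 47; (44|47)=-1, (46|47)=-1; (−1)^{0·2·23}·(-1)^2·(-1)^0 = +1.
v=2: v_2(a)=-1, v_2(b)=7; units ≡ 7, 7 (mod 8); ε·ε+αω+βω = 1·1+-1·0+7·0 ≡ 1  ⇒  (a,b)_2 = -1.
v=∞: -2 < 0 and -2210 < 0  ⇒  (a,b)_∞ = -1.
v=23: a=23^0·(≡21), b=23^2·(≡10) mod 23; (21|23)=-1, (10|23)=-1; (−1)^{0·2·11}·(-1)^2·(-1)^0 = +1.
v=11: a=11^-4·(≡9), b=11^0·(≡9) mod 11; (9|11)=+1, (9|11)=+1; (−1)^{-4·0·5}·(+1)^0·(+1)^-4 = +1.
v=13: a=13^0·(≡6), b=13^1·(≡1) mod 13; (6|13)=-1, (1|13)=+1; (−1)^{0·1·6}·(-1)^1·(+1)^0 = -1.
v=7: a=7^2·(≡3), b=7^-4·(≡1) mod 7; (3|7)=-1, (1|7)=+1; (−1)^{2·-4·3}·(-1)^-4·(+1)^2 = +1.
Ram(-2, -2210) = {2, 5, 13, ∞}; no ℚ_2-point on the conic.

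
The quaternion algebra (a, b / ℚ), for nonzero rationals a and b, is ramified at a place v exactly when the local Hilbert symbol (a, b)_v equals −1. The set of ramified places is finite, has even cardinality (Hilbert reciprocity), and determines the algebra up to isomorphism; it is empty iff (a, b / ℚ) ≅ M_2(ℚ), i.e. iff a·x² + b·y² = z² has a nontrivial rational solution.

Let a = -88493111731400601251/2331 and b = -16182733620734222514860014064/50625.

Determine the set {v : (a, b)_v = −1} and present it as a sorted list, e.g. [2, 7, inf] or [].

Mod squares: a ≡ -189329, b ≡ -161207039. Check v ∈ {∞, 2, 3, 5, 7, 13, 17, 19, 37, 41, 43, 47}.
v=19: a=19^2·(≡9), b=19^3·(≡3) mod 19; (9|19)=+1, (3|19)=-1; (−1)^{2·3·9}·(+1)^3·(-1)^2 = +1.
v=3: a=3^-2·(≡1), b=3^-4·(≡1) mod 3; (1|3)=+1, (1|3)=+1; (−1)^{-2·-4·1}·(+1)^-4·(+1)^-2 = +1.
v=5: a=5^0·(≡4), b=5^-4·(≡1) mod 5; (4|5)=+1, (1|5)=+1; (−1)^{0·-4·2}·(+1)^-4·(+1)^0 = +1.
v=17: a=17^3·(≡9), b=17^1·(≡5) mod 17; (9|17)=+1, (5|17)=-1; (−1)^{3·1·8}·(+1)^1·(-1)^3 = -1.
v=2: v_2(a)=0, v_2(b)=4; units ≡ 7, 1 (mod 8); ε·ε+αω+βω = 1·0+0·0+4·0 ≡ 0  ⇒  (a,b)_2 = +1.
v=∞: -189329 < 0 and -161207039 < 0  ⇒  (a,b)_∞ = -1.
v=47: a=47^2·(≡1), b=47^3·(≡31) mod 47; (1|47)=+1, (31|47)=-1; (−1)^{2·3·23}·(+1)^3·(-1)^2 = +1.
v=41: a=41^2·(≡33), b=41^3·(≡8) mod 41; (33|41)=+1, (8|41)=+1; (−1)^{2·3·20}·(+1)^3·(+1)^2 = +1.
v=43: a=43^3·(≡19), b=43^4·(≡14) mod 43; (19|43)=-1, (14|43)=+1; (−1)^{3·4·21}·(-1)^4·(+1)^3 = +1.
v=7: a=7^-1·(≡4), b=7^1·(≡6) mod 7; (4|7)=+1, (6|7)=-1; (−1)^{-1·1·3}·(+1)^1·(-1)^-1 = +1.
v=13: a=13^2·(≡10), b=13^0·(≡8) mod 13; (10|13)=+1, (8|13)=-1; (−1)^{2·0·6}·(+1)^0·(-1)^2 = +1.
v=37: a=37^-1·(≡1), b=37^3·(≡26) mod 37; (1|37)=+1, (26|37)=+1; (−1)^{-1·3·18}·(+1)^3·(+1)^-1 = +1.
(-189329, -161207039 / ℚ) ramifies at {17, ∞}: a division algebra.

[17, inf]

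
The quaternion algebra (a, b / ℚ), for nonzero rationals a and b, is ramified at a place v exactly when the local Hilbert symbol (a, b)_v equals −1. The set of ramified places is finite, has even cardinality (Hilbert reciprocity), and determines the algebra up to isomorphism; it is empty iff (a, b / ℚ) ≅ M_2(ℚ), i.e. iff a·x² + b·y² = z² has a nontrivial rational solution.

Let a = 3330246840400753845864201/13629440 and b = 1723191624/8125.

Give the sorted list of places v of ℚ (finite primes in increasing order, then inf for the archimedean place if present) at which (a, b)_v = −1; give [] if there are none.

[2, 3, 5, 7, 13, 41]

(a, b) ≡ (2746590, 35178) mod (ℚ^×)²; places V = {2, 3, 5, 7, 11, 13, 19, 29, 41, ∞}.
(a,b)_7: α=1, u≡5; β=2, v≡6 (mod 7); (5|7)=-1, (6|7)=-1; sign (−1)^0·-1^2·-1^1 = -1.
(a,b)_19: α=6, u≡1; β=2, v≡17 (mod 19); (1|19)=+1, (17|19)=+1; sign (−1)^0·+1^2·+1^6 = +1.
(a,b)_3: α=11, u≡2; β=3, v≡2 (mod 3); (2|3)=-1, (2|3)=-1; sign (−1)^1·-1^3·-1^11 = -1.
(a,b)_13: α=4, u≡8; β=-1, v≡11 (mod 13); (8|13)=-1, (11|13)=-1; sign (−1)^0·-1^-1·-1^4 = -1.
(a,b)_29: α=1, u≡5; β=0, v≡28 (mod 29); (5|29)=+1, (28|29)=+1; sign (−1)^0·+1^0·+1^1 = +1.
(a,b)_5: α=-1, u≡2; β=-4, v≡3 (mod 5); (2|5)=-1, (3|5)=-1; sign (−1)^0·-1^-4·-1^-1 = -1.
(a,b)_11: α=-3, u≡3; β=1, v≡8 (mod 11); (3|11)=+1, (8|11)=-1; sign (−1)^1·+1^1·-1^-3 = +1.
(a,b)_∞: sgn(2746590)=+, sgn(35178)=+, so +1.
(a,b)_41: α=3, u≡37; β=1, v≡30 (mod 41); (37|41)=+1, (30|41)=-1; sign (−1)^0·+1^1·-1^3 = -1.
(a,b)_2: α=-11, β=3; u≡7, v≡5 (mod 8); ε(u)ε(v)=1·0, αω(v)=-11·1, βω(u)=3·0; sum ≡ 1  ⇒  -1.
(2746590, 35178 / ℚ) ramifies at {2, 3, 5, 7, 13, 41}: a division algebra.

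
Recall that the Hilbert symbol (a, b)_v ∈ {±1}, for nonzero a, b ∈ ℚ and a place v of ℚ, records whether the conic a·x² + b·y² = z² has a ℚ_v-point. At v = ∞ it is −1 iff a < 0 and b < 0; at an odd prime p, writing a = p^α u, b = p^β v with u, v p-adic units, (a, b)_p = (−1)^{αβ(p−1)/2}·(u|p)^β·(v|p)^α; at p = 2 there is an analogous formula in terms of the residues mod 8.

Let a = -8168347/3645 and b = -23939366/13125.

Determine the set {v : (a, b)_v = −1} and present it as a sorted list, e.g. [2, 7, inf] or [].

Mod squares: a ≡ -935, b ≡ -7854. Check v ∈ {∞, 2, 3, 5, 7, 11, 17, 19, 23}.
v=19: a=19^2·(≡12), b=19^0·(≡3) mod 19; (12|19)=-1, (3|19)=-1; (−1)^{2·0·9}·(-1)^0·(-1)^2 = +1.
v=17: a=17^1·(≡2), b=17^1·(≡14) mod 17; (2|17)=+1, (14|17)=-1; (−1)^{1·1·8}·(+1)^1·(-1)^1 = -1.
v=23: a=23^0·(≡1), b=23^2·(≡16) mod 23; (1|23)=+1, (16|23)=+1; (−1)^{0·2·11}·(+1)^2·(+1)^0 = +1.
v=7: a=7^0·(≡6), b=7^-1·(≡3) mod 7; (6|7)=-1, (3|7)=-1; (−1)^{0·-1·3}·(-1)^-1·(-1)^0 = -1.
v=11: a=11^3·(≡3), b=11^3·(≡5) mod 11; (3|11)=+1, (5|11)=+1; (−1)^{3·3·5}·(+1)^3·(+1)^3 = -1.
v=3: a=3^-6·(≡1), b=3^-1·(≡1) mod 3; (1|3)=+1, (1|3)=+1; (−1)^{-6·-1·1}·(+1)^-1·(+1)^-6 = +1.
v=2: v_2(a)=0, v_2(b)=1; units ≡ 1, 1 (mod 8); ε·ε+αω+βω = 0·0+0·0+1·0 ≡ 0  ⇒  (a,b)_2 = +1.
v=∞: -935 < 0 and -7854 < 0  ⇒  (a,b)_∞ = -1.
v=5: a=5^-1·(≡2), b=5^-4·(≡4) mod 5; (2|5)=-1, (4|5)=+1; (−1)^{-1·-4·2}·(-1)^-4·(+1)^-1 = +1.
|Ram(-935, -7854)| = 4, even; anisotropic at {7, 11, 17, ∞}.

[7, 11, 17, inf]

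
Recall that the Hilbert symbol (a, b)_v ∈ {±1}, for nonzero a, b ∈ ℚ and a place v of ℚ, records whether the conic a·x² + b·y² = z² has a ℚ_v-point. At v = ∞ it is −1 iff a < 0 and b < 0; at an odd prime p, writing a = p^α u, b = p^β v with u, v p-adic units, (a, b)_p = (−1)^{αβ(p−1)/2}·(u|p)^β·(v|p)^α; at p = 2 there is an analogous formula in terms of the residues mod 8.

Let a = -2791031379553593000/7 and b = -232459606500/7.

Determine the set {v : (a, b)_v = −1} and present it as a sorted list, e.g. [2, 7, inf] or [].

[3, 5, 11, 17, 29, inf]

(a, b) ≡ (-48790, -33495) mod (ℚ^×)²; places V = {2, 3, 5, 7, 11, 17, 29, 41, ∞}.
(a,b)_2: α=3, β=2; u≡5, v≡1 (mod 8); ε(u)ε(v)=0·0, αω(v)=3·0, βω(u)=2·1; sum ≡ 0  ⇒  +1.
(a,b)_7: α=-1, u≡1; β=-1, v≡5 (mod 7); (1|7)=+1, (5|7)=-1; sign (−1)^1·+1^-1·-1^-1 = +1.
(a,b)_5: α=3, u≡3; β=3, v≡4 (mod 5); (3|5)=-1, (4|5)=+1; sign (−1)^0·-1^3·+1^3 = -1.
(a,b)_3: α=4, u≡2; β=1, v≡1 (mod 3); (2|3)=-1, (1|3)=+1; sign (−1)^0·-1^1·+1^4 = -1.
(a,b)_29: α=2, u≡2; β=1, v≡25 (mod 29); (2|29)=-1, (25|29)=+1; sign (−1)^0·-1^1·+1^2 = -1.
(a,b)_17: α=3, u≡10; β=2, v≡10 (mod 17); (10|17)=-1, (10|17)=-1; sign (−1)^0·-1^2·-1^3 = -1.
(a,b)_11: α=2, u≡10; β=1, v≡2 (mod 11); (10|11)=-1, (2|11)=-1; sign (−1)^0·-1^1·-1^2 = -1.
(a,b)_41: α=3, u≡16; β=2, v≡9 (mod 41); (16|41)=+1, (9|41)=+1; sign (−1)^0·+1^2·+1^3 = +1.
(a,b)_∞: sgn(-48790)=−, sgn(-33495)=−, so -1.
|Ram(-48790, -33495)| = 6, even; anisotropic at {3, 5, 11, 17, 29, ∞}.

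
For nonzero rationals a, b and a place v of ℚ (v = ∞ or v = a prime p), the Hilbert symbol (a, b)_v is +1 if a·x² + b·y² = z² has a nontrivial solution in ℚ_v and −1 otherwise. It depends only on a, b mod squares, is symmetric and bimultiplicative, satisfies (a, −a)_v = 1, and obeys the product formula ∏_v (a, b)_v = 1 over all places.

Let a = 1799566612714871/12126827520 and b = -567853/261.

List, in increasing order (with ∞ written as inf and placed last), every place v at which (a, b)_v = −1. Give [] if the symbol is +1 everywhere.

[2, 5, 11, 13, 23, 29]

Mod squares: a ≡ 256795, b ≡ -377. Check v ∈ {∞, 2, 3, 5, 7, 11, 13, 17, 19, 23, 29}.
v=3: a=3^-8·(≡1), b=3^-2·(≡1) mod 3; (1|3)=+1, (1|3)=+1; (−1)^{-8·-2·1}·(+1)^-2·(+1)^-8 = +1.
v=∞: 256795 > 0 and -377 < 0  ⇒  (a,b)_∞ = +1.
v=5: a=5^-1·(≡4), b=5^0·(≡2) mod 5; (4|5)=+1, (2|5)=-1; (−1)^{-1·0·2}·(+1)^0·(-1)^-1 = -1.
v=11: a=11^5·(≡5), b=11^2·(≡6) mod 11; (5|11)=+1, (6|11)=-1; (−1)^{5·2·5}·(+1)^2·(-1)^5 = -1.
v=23: a=23^1·(≡20), b=23^0·(≡5) mod 23; (20|23)=-1, (5|23)=-1; (−1)^{1·0·11}·(-1)^0·(-1)^1 = -1.
v=17: a=17^2·(≡10), b=17^0·(≡11) mod 17; (10|17)=-1, (11|17)=-1; (−1)^{2·0·8}·(-1)^0·(-1)^2 = +1.
v=19: a=19^-2·(≡12), b=19^2·(≡3) mod 19; (12|19)=-1, (3|19)=-1; (−1)^{-2·2·9}·(-1)^2·(-1)^-2 = +1.
v=29: a=29^1·(≡2), b=29^-1·(≡6) mod 29; (2|29)=-1, (6|29)=+1; (−1)^{1·-1·14}·(-1)^-1·(+1)^1 = -1.
v=13: a=13^2·(≡2), b=13^1·(≡12) mod 13; (2|13)=-1, (12|13)=+1; (−1)^{2·1·6}·(-1)^1·(+1)^2 = -1.
v=2: v_2(a)=-10, v_2(b)=0; units ≡ 3, 7 (mod 8); ε·ε+αω+βω = 1·1+-10·0+0·1 ≡ 1  ⇒  (a,b)_2 = -1.
v=7: a=7^3·(≡5), b=7^0·(≡4) mod 7; (5|7)=-1, (4|7)=+1; (−1)^{3·0·3}·(-1)^0·(+1)^3 = +1.
|Ram(256795, -377)| = 6, even; anisotropic at {2, 5, 11, 13, 23, 29}.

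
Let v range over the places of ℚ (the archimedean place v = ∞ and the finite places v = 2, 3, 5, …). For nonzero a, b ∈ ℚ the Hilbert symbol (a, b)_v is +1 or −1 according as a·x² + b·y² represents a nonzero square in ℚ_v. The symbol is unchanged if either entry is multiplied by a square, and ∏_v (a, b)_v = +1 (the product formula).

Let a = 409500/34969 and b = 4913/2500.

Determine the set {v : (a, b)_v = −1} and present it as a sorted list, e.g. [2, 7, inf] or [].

[5, 7]

Mod squares: a ≡ 455, b ≡ 17. Check v ∈ {∞, 2, 3, 5, 7, 11, 13, 17}.
v=∞: 455 > 0 and 17 > 0  ⇒  (a,b)_∞ = +1.
v=2: v_2(a)=2, v_2(b)=-2; units ≡ 7, 1 (mod 8); ε·ε+αω+βω = 1·0+2·0+-2·0 ≡ 0  ⇒  (a,b)_2 = +1.
v=3: a=3^2·(≡2), b=3^0·(≡2) mod 3; (2|3)=-1, (2|3)=-1; (−1)^{2·0·1}·(-1)^0·(-1)^2 = +1.
v=17: a=17^-2·(≡2), b=17^3·(≡1) mod 17; (2|17)=+1, (1|17)=+1; (−1)^{-2·3·8}·(+1)^3·(+1)^-2 = +1.
v=13: a=13^1·(≡12), b=13^0·(≡3) mod 13; (12|13)=+1, (3|13)=+1; (−1)^{1·0·6}·(+1)^0·(+1)^1 = +1.
v=11: a=11^-2·(≡1), b=11^0·(≡6) mod 11; (1|11)=+1, (6|11)=-1; (−1)^{-2·0·5}·(+1)^0·(-1)^-2 = +1.
v=5: a=5^3·(≡4), b=5^-4·(≡2) mod 5; (4|5)=+1, (2|5)=-1; (−1)^{3·-4·2}·(+1)^-4·(-1)^3 = -1.
v=7: a=7^1·(≡2), b=7^0·(≡6) mod 7; (2|7)=+1, (6|7)=-1; (−1)^{1·0·3}·(+1)^0·(-1)^1 = -1.
Ram(455, 17) = {5, 7}; no ℚ_5-point on the conic.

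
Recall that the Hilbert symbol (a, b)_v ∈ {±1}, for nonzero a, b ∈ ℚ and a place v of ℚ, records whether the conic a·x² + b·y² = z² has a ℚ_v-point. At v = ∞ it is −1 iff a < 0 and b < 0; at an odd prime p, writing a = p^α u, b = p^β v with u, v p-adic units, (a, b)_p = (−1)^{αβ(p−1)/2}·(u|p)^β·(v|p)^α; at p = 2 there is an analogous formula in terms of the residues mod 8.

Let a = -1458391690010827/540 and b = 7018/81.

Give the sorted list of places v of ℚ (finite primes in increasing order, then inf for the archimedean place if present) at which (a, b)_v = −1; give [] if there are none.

[2, 5, 13, 29]

(a, b) ≡ (-62205, 58) mod (ℚ^×)²; places V = {2, 3, 5, 11, 13, 29, ∞}.
(a,b)_2: α=-2, β=1; u≡3, v≡5 (mod 8); ε(u)ε(v)=1·0, αω(v)=-2·1, βω(u)=1·1; sum ≡ 1  ⇒  -1.
(a,b)_11: α=5, u≡2; β=2, v≡9 (mod 11); (2|11)=-1, (9|11)=+1; sign (−1)^0·-1^2·+1^5 = +1.
(a,b)_29: α=3, u≡5; β=1, v≡8 (mod 29); (5|29)=+1, (8|29)=-1; sign (−1)^0·+1^1·-1^3 = -1.
(a,b)_5: α=-1, u≡1; β=0, v≡3 (mod 5); (1|5)=+1, (3|5)=-1; sign (−1)^0·+1^0·-1^-1 = -1.
(a,b)_13: α=5, u≡12; β=0, v≡8 (mod 13); (12|13)=+1, (8|13)=-1; sign (−1)^0·+1^0·-1^5 = -1.
(a,b)_3: α=-3, u≡1; β=-4, v≡1 (mod 3); (1|3)=+1, (1|3)=+1; sign (−1)^0·+1^-4·+1^-3 = +1.
(a,b)_∞: sgn(-62205)=−, sgn(58)=+, so +1.
|Ram(-62205, 58)| = 4, even; anisotropic at {2, 5, 13, 29}.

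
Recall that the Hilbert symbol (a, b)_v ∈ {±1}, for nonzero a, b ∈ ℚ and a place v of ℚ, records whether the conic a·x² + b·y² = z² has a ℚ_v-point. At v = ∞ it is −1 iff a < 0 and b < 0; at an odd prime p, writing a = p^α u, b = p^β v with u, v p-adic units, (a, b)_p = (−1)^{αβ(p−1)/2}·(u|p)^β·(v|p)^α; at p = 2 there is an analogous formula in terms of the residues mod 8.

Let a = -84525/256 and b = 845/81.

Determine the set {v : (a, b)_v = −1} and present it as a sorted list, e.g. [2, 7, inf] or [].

[3, 23]

(a, b) ≡ (-69, 5) mod (ℚ^×)²; places V = {2, 3, 5, 7, 13, 23, ∞}.
(a,b)_5: α=2, u≡4; β=1, v≡4 (mod 5); (4|5)=+1, (4|5)=+1; sign (−1)^0·+1^1·+1^2 = +1.
(a,b)_3: α=1, u≡1; β=-4, v≡2 (mod 3); (1|3)=+1, (2|3)=-1; sign (−1)^0·+1^-4·-1^1 = -1.
(a,b)_2: α=-8, β=0; u≡3, v≡5 (mod 8); ε(u)ε(v)=1·0, αω(v)=-8·1, βω(u)=0·1; sum ≡ 0  ⇒  +1.
(a,b)_∞: sgn(-69)=−, sgn(5)=+, so +1.
(a,b)_7: α=2, u≡1; β=0, v≡3 (mod 7); (1|7)=+1, (3|7)=-1; sign (−1)^0·+1^0·-1^2 = +1.
(a,b)_23: α=1, u≡17; β=0, v≡11 (mod 23); (17|23)=-1, (11|23)=-1; sign (−1)^0·-1^0·-1^1 = -1.
(a,b)_13: α=0, u≡3; β=2, v≡6 (mod 13); (3|13)=+1, (6|13)=-1; sign (−1)^0·+1^2·-1^0 = +1.
|Ram(-69, 5)| = 2, even; anisotropic at {3, 23}.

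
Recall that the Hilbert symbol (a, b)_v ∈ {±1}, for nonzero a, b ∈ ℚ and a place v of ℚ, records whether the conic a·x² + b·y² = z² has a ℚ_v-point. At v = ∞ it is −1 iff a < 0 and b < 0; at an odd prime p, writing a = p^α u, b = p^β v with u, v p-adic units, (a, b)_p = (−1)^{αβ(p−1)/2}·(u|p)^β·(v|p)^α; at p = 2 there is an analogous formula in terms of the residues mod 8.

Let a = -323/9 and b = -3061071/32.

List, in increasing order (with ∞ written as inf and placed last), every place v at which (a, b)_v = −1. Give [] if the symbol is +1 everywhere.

[2, 13, 19, inf]

Mod squares: a ≡ -323, b ≡ -8398. Check v ∈ {∞, 2, 3, 13, 17, 19}.
v=17: a=17^1·(≡13), b=17^1·(≡8) mod 17; (13|17)=+1, (8|17)=+1; (−1)^{1·1·8}·(+1)^1·(+1)^1 = +1.
v=2: v_2(a)=0, v_2(b)=-5; units ≡ 5, 1 (mod 8); ε·ε+αω+βω = 0·0+0·0+-5·1 ≡ 1  ⇒  (a,b)_2 = -1.
v=19: a=19^1·(≡15), b=19^1·(≡14) mod 19; (15|19)=-1, (14|19)=-1; (−1)^{1·1·9}·(-1)^1·(-1)^1 = -1.
v=13: a=13^0·(≡6), b=13^1·(≡9) mod 13; (6|13)=-1, (9|13)=+1; (−1)^{0·1·6}·(-1)^1·(+1)^0 = -1.
v=∞: -323 < 0 and -8398 < 0  ⇒  (a,b)_∞ = -1.
v=3: a=3^-2·(≡1), b=3^6·(≡2) mod 3; (1|3)=+1, (2|3)=-1; (−1)^{-2·6·1}·(+1)^6·(-1)^-2 = +1.
Ram(-323, -8398) = {2, 13, 19, ∞}; no ℚ_2-point on the conic.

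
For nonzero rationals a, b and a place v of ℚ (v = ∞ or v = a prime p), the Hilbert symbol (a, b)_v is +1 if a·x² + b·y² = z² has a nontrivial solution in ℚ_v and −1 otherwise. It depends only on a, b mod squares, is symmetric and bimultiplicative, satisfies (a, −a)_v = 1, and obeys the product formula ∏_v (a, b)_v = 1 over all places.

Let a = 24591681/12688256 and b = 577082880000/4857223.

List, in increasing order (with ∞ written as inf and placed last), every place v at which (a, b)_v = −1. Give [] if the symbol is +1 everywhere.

[7, 23]

Mod squares: a ≡ 14, b ≡ 161. Check v ∈ {∞, 2, 3, 5, 7, 11, 17, 19, 23, 29}.
v=7: a=7^-3·(≡4), b=7^-5·(≡2) mod 7; (4|7)=+1, (2|7)=+1; (−1)^{-3·-5·3}·(+1)^-5·(+1)^-3 = -1.
v=17: a=17^-2·(≡11), b=17^-2·(≡15) mod 17; (11|17)=-1, (15|17)=+1; (−1)^{-2·-2·8}·(-1)^-2·(+1)^-2 = +1.
v=23: a=23^0·(≡5), b=23^1·(≡5) mod 23; (5|23)=-1, (5|23)=-1; (−1)^{0·1·11}·(-1)^1·(-1)^0 = -1.
v=2: v_2(a)=-7, v_2(b)=12; units ≡ 7, 1 (mod 8); ε·ε+αω+βω = 1·0+-7·0+12·0 ≡ 0  ⇒  (a,b)_2 = +1.
v=29: a=29^2·(≡19), b=29^0·(≡16) mod 29; (19|29)=-1, (16|29)=+1; (−1)^{2·0·14}·(-1)^0·(+1)^2 = +1.
v=19: a=19^2·(≡13), b=19^0·(≡6) mod 19; (13|19)=-1, (6|19)=+1; (−1)^{2·0·9}·(-1)^0·(+1)^2 = +1.
v=11: a=11^0·(≡9), b=11^2·(≡7) mod 11; (9|11)=+1, (7|11)=-1; (−1)^{0·2·5}·(+1)^2·(-1)^0 = +1.
v=∞: 14 > 0 and 161 > 0  ⇒  (a,b)_∞ = +1.
v=3: a=3^4·(≡2), b=3^4·(≡2) mod 3; (2|3)=-1, (2|3)=-1; (−1)^{4·4·1}·(-1)^4·(-1)^4 = +1.
v=5: a=5^0·(≡1), b=5^4·(≡1) mod 5; (1|5)=+1, (1|5)=+1; (−1)^{0·4·2}·(+1)^4·(+1)^0 = +1.
|Ram(14, 161)| = 2, even; anisotropic at {7, 23}.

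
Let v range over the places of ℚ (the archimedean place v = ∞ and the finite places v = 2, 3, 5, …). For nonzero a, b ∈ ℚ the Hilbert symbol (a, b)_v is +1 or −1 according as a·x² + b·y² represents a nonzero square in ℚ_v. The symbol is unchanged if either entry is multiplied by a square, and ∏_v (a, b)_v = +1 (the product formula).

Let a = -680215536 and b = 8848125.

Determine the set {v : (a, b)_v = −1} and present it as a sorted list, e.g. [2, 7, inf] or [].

Mod squares: a ≡ -231, b ≡ 13. Check v ∈ {∞, 2, 3, 5, 7, 11, 13}.
v=11: a=11^3·(≡4), b=11^2·(≡8) mod 11; (4|11)=+1, (8|11)=-1; (−1)^{3·2·5}·(+1)^2·(-1)^3 = -1.
v=3: a=3^3·(≡1), b=3^2·(≡1) mod 3; (1|3)=+1, (1|3)=+1; (−1)^{3·2·1}·(+1)^2·(+1)^3 = +1.
v=13: a=13^2·(≡12), b=13^1·(≡10) mod 13; (12|13)=+1, (10|13)=+1; (−1)^{2·1·6}·(+1)^1·(+1)^2 = +1.
v=2: v_2(a)=4, v_2(b)=0; units ≡ 1, 5 (mod 8); ε·ε+αω+βω = 0·0+4·1+0·0 ≡ 0  ⇒  (a,b)_2 = +1.
v=∞: -231 < 0 and 13 > 0  ⇒  (a,b)_∞ = +1.
v=5: a=5^0·(≡4), b=5^4·(≡2) mod 5; (4|5)=+1, (2|5)=-1; (−1)^{0·4·2}·(+1)^4·(-1)^0 = +1.
v=7: a=7^1·(≡2), b=7^0·(≡6) mod 7; (2|7)=+1, (6|7)=-1; (−1)^{1·0·3}·(+1)^0·(-1)^1 = -1.
Ram(-231, 13) = {7, 11}; no ℚ_7-point on the conic.

[7, 11]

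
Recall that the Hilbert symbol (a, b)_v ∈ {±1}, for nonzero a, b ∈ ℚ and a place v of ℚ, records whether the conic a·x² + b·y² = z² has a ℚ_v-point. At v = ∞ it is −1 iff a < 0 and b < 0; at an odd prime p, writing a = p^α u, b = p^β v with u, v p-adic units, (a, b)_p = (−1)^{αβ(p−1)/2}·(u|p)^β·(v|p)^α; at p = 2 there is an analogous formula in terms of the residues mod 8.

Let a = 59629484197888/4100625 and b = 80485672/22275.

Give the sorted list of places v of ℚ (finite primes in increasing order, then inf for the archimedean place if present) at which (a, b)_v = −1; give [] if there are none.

[11, 29]

(a, b) ≡ (418, 638) mod (ℚ^×)²; places V = {2, 3, 5, 11, 19, 29, 31, 37, ∞}.
(a,b)_2: α=11, β=3; u≡1, v≡7 (mod 8); ε(u)ε(v)=0·1, αω(v)=11·0, βω(u)=3·0; sum ≡ 0  ⇒  +1.
(a,b)_31: α=0, u≡22; β=2, v≡14 (mod 31); (22|31)=-1, (14|31)=+1; sign (−1)^0·-1^2·+1^0 = +1.
(a,b)_∞: sgn(418)=+, sgn(638)=+, so +1.
(a,b)_11: α=3, u≡4; β=-1, v≡3 (mod 11); (4|11)=+1, (3|11)=+1; sign (−1)^1·+1^-1·+1^3 = -1.
(a,b)_29: α=2, u≡2; β=1, v≡13 (mod 29); (2|29)=-1, (13|29)=+1; sign (−1)^0·-1^1·+1^2 = -1.
(a,b)_5: α=-4, u≡3; β=-2, v≡2 (mod 5); (3|5)=-1, (2|5)=-1; sign (−1)^0·-1^-2·-1^-4 = +1.
(a,b)_3: α=-8, u≡1; β=-4, v≡2 (mod 3); (1|3)=+1, (2|3)=-1; sign (−1)^0·+1^-4·-1^-8 = +1.
(a,b)_37: α=2, u≡21; β=0, v≡16 (mod 37); (21|37)=+1, (16|37)=+1; sign (−1)^0·+1^0·+1^2 = +1.
(a,b)_19: α=1, u≡8; β=2, v≡9 (mod 19); (8|19)=-1, (9|19)=+1; sign (−1)^0·-1^2·+1^1 = +1.
|Ram(418, 638)| = 2, even; anisotropic at {11, 29}.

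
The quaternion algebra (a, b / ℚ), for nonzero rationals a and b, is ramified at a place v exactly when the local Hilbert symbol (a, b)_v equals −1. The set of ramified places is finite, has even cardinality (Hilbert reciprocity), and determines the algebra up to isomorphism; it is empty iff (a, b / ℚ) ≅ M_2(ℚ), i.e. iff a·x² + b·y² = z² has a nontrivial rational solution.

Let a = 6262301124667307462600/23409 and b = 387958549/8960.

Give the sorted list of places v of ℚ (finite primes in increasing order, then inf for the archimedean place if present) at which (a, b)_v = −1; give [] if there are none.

Mod squares: a ≡ 157586, b ≡ 212135. Check v ∈ {∞, 2, 3, 5, 7, 11, 13, 17, 19, 23, 29}.
v=2: v_2(a)=3, v_2(b)=-8; units ≡ 1, 7 (mod 8); ε·ε+αω+βω = 0·1+3·0+-8·0 ≡ 0  ⇒  (a,b)_2 = +1.
v=19: a=19^3·(≡8), b=19^1·(≡18) mod 19; (8|19)=-1, (18|19)=-1; (−1)^{3·1·9}·(-1)^1·(-1)^3 = -1.
v=23: a=23^2·(≡8), b=23^2·(≡2) mod 23; (8|23)=+1, (2|23)=+1; (−1)^{2·2·11}·(+1)^2·(+1)^2 = +1.
v=11: a=11^5·(≡5), b=11^3·(≡2) mod 11; (5|11)=+1, (2|11)=-1; (−1)^{5·3·5}·(+1)^3·(-1)^5 = +1.
v=5: a=5^2·(≡1), b=5^-1·(≡2) mod 5; (1|5)=+1, (2|5)=-1; (−1)^{2·-1·2}·(+1)^-1·(-1)^2 = +1.
v=3: a=3^-4·(≡2), b=3^0·(≡2) mod 3; (2|3)=-1, (2|3)=-1; (−1)^{-4·0·1}·(-1)^0·(-1)^-4 = +1.
v=29: a=29^3·(≡12), b=29^1·(≡22) mod 29; (12|29)=-1, (22|29)=+1; (−1)^{3·1·14}·(-1)^1·(+1)^3 = -1.
v=13: a=13^3·(≡7), b=13^0·(≡10) mod 13; (7|13)=-1, (10|13)=+1; (−1)^{3·0·6}·(-1)^0·(+1)^3 = +1.
v=∞: 157586 > 0 and 212135 > 0  ⇒  (a,b)_∞ = +1.
v=17: a=17^-2·(≡2), b=17^0·(≡2) mod 17; (2|17)=+1, (2|17)=+1; (−1)^{-2·0·8}·(+1)^0·(+1)^-2 = +1.
v=7: a=7^0·(≡4), b=7^-1·(≡1) mod 7; (4|7)=+1, (1|7)=+1; (−1)^{0·-1·3}·(+1)^-1·(+1)^0 = +1.
Ram(157586, 212135) = {19, 29}; no ℚ_19-point on the conic.

[19, 29]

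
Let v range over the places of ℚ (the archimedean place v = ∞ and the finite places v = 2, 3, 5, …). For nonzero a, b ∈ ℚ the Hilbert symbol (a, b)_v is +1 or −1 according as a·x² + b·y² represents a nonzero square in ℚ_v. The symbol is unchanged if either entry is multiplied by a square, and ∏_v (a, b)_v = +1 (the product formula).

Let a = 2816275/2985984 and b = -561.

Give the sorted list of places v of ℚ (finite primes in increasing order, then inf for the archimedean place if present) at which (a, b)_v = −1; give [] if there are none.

(a, b) ≡ (19, -561) mod (ℚ^×)²; places V = {2, 3, 5, 7, 11, 17, 19, ∞}.
(a,b)_11: α=2, u≡10; β=1, v≡4 (mod 11); (10|11)=-1, (4|11)=+1; sign (−1)^0·-1^1·+1^2 = -1.
(a,b)_7: α=2, u≡5; β=0, v≡6 (mod 7); (5|7)=-1, (6|7)=-1; sign (−1)^0·-1^0·-1^2 = +1.
(a,b)_5: α=2, u≡4; β=0, v≡4 (mod 5); (4|5)=+1, (4|5)=+1; sign (−1)^0·+1^0·+1^2 = +1.
(a,b)_17: α=0, u≡2; β=1, v≡1 (mod 17); (2|17)=+1, (1|17)=+1; sign (−1)^0·+1^1·+1^0 = +1.
(a,b)_19: α=1, u≡6; β=0, v≡9 (mod 19); (6|19)=+1, (9|19)=+1; sign (−1)^0·+1^0·+1^1 = +1.
(a,b)_2: α=-12, β=0; u≡3, v≡7 (mod 8); ε(u)ε(v)=1·1, αω(v)=-12·0, βω(u)=0·1; sum ≡ 1  ⇒  -1.
(a,b)_∞: sgn(19)=+, sgn(-561)=−, so +1.
(a,b)_3: α=-6, u≡1; β=1, v≡2 (mod 3); (1|3)=+1, (2|3)=-1; sign (−1)^0·+1^1·-1^-6 = +1.
Ram(19, -561) = {2, 11}; no ℚ_2-point on the conic.

[2, 11]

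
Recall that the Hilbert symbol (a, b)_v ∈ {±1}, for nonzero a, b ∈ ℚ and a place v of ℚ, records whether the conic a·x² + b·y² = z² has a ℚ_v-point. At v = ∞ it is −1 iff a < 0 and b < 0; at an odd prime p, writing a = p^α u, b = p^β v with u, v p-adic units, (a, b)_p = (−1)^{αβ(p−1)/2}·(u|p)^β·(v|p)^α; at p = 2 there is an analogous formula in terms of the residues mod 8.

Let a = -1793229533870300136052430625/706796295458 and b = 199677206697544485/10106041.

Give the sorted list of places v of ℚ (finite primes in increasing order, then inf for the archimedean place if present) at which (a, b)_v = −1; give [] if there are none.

[2, 5, 7, 19]

Mod squares: a ≡ -3458, b ≡ 285. Check v ∈ {∞, 2, 3, 5, 7, 11, 13, 17, 19}.
v=2: v_2(a)=-1, v_2(b)=0; units ≡ 7, 5 (mod 8); ε·ε+αω+βω = 1·0+-1·1+0·0 ≡ 1  ⇒  (a,b)_2 = -1.
v=11: a=11^-4·(≡10), b=11^-2·(≡7) mod 11; (10|11)=-1, (7|11)=-1; (−1)^{-4·-2·5}·(-1)^-2·(-1)^-4 = +1.
v=∞: -3458 < 0 and 285 > 0  ⇒  (a,b)_∞ = +1.
v=5: a=5^4·(≡2), b=5^1·(≡2) mod 5; (2|5)=-1, (2|5)=-1; (−1)^{4·1·2}·(-1)^1·(-1)^4 = -1.
v=17: a=17^-6·(≡3), b=17^-4·(≡13) mod 17; (3|17)=-1, (13|17)=+1; (−1)^{-6·-4·8}·(-1)^-4·(+1)^-6 = +1.
v=13: a=13^3·(≡2), b=13^2·(≡10) mod 13; (2|13)=-1, (10|13)=+1; (−1)^{3·2·6}·(-1)^2·(+1)^3 = +1.
v=7: a=7^5·(≡3), b=7^4·(≡5) mod 7; (3|7)=-1, (5|7)=-1; (−1)^{5·4·3}·(-1)^4·(-1)^5 = -1.
v=3: a=3^22·(≡1), b=3^15·(≡2) mod 3; (1|3)=+1, (2|3)=-1; (−1)^{22·15·1}·(+1)^15·(-1)^22 = +1.
v=19: a=19^5·(≡14), b=19^3·(≡2) mod 19; (14|19)=-1, (2|19)=-1; (−1)^{5·3·9}·(-1)^3·(-1)^5 = -1.
(-3458, 285 / ℚ) ramifies at {2, 5, 7, 19}: a division algebra.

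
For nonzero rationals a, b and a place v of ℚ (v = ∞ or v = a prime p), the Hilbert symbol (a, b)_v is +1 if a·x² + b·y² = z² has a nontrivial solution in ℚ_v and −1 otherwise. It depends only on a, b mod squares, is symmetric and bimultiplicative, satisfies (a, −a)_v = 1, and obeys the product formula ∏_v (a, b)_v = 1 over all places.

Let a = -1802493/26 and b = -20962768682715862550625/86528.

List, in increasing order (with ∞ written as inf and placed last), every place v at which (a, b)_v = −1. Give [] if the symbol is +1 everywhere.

Mod squares: a ≡ -2002, b ≡ -2. Check v ∈ {∞, 2, 3, 5, 7, 11, 13, 17}.
v=7: a=7^1·(≡2), b=7^4·(≡6) mod 7; (2|7)=+1, (6|7)=-1; (−1)^{1·4·3}·(+1)^4·(-1)^1 = -1.
v=13: a=13^-1·(≡11), b=13^-2·(≡8) mod 13; (11|13)=-1, (8|13)=-1; (−1)^{-1·-2·6}·(-1)^-2·(-1)^-1 = -1.
v=11: a=11^1·(≡1), b=11^2·(≡5) mod 11; (1|11)=+1, (5|11)=+1; (−1)^{1·2·5}·(+1)^2·(+1)^1 = +1.
v=5: a=5^0·(≡2), b=5^4·(≡3) mod 5; (2|5)=-1, (3|5)=-1; (−1)^{0·4·2}·(-1)^4·(-1)^0 = +1.
v=∞: -2002 < 0 and -2 < 0  ⇒  (a,b)_∞ = -1.
v=3: a=3^4·(≡2), b=3^14·(≡1) mod 3; (2|3)=-1, (1|3)=+1; (−1)^{4·14·1}·(-1)^14·(+1)^4 = +1.
v=17: a=17^2·(≡4), b=17^6·(≡2) mod 17; (4|17)=+1, (2|17)=+1; (−1)^{2·6·8}·(+1)^6·(+1)^2 = +1.
v=2: v_2(a)=-1, v_2(b)=-9; units ≡ 7, 7 (mod 8); ε·ε+αω+βω = 1·1+-1·0+-9·0 ≡ 1  ⇒  (a,b)_2 = -1.
|Ram(-2002, -2)| = 4, even; anisotropic at {2, 7, 13, ∞}.

[2, 7, 13, inf]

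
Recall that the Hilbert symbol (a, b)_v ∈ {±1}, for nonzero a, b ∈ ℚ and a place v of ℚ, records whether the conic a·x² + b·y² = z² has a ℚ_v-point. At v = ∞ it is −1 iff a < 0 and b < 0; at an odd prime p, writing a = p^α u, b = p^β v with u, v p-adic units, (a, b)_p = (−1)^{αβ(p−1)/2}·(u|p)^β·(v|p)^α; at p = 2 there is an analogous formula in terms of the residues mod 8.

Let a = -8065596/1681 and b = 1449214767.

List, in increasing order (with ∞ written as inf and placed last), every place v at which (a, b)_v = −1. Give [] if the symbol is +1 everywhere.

[11, 13, 29, 43]

Mod squares: a ≡ -41151, b ≡ 87087. Check v ∈ {∞, 2, 3, 7, 11, 13, 29, 41, 43}.
v=11: a=11^1·(≡10), b=11^1·(≡6) mod 11; (10|11)=-1, (6|11)=-1; (−1)^{1·1·5}·(-1)^1·(-1)^1 = -1.
v=3: a=3^1·(≡2), b=3^3·(≡1) mod 3; (2|3)=-1, (1|3)=+1; (−1)^{1·3·1}·(-1)^3·(+1)^1 = +1.
v=29: a=29^1·(≡14), b=29^1·(≡7) mod 29; (14|29)=-1, (7|29)=+1; (−1)^{1·1·14}·(-1)^1·(+1)^1 = -1.
v=2: v_2(a)=2, v_2(b)=0; units ≡ 1, 7 (mod 8); ε·ε+αω+βω = 0·1+2·0+0·0 ≡ 0  ⇒  (a,b)_2 = +1.
v=41: a=41^-2·(≡6), b=41^0·(≡26) mod 41; (6|41)=-1, (26|41)=-1; (−1)^{-2·0·20}·(-1)^0·(-1)^-2 = +1.
v=43: a=43^1·(≡20), b=43^2·(≡22) mod 43; (20|43)=-1, (22|43)=-1; (−1)^{1·2·21}·(-1)^2·(-1)^1 = -1.
v=13: a=13^0·(≡5), b=13^1·(≡4) mod 13; (5|13)=-1, (4|13)=+1; (−1)^{0·1·6}·(-1)^1·(+1)^0 = -1.
v=7: a=7^2·(≡1), b=7^1·(≡4) mod 7; (1|7)=+1, (4|7)=+1; (−1)^{2·1·3}·(+1)^1·(+1)^2 = +1.
v=∞: -41151 < 0 and 87087 > 0  ⇒  (a,b)_∞ = +1.
|Ram(-41151, 87087)| = 4, even; anisotropic at {11, 13, 29, 43}.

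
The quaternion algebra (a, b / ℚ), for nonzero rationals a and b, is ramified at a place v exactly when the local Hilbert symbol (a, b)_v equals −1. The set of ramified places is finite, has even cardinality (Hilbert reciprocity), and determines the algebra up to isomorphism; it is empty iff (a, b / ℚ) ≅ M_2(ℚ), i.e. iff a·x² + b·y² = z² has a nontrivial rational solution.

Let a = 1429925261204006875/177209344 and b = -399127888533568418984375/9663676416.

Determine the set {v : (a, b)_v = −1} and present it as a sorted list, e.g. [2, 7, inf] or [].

Mod squares: a ≡ 259, b ≡ -59015. Check v ∈ {∞, 2, 3, 5, 7, 11, 13, 29, 37}.
v=37: a=37^1·(≡7), b=37^1·(≡36) mod 37; (7|37)=+1, (36|37)=+1; (−1)^{1·1·18}·(+1)^1·(+1)^1 = +1.
v=∞: 259 > 0 and -59015 < 0  ⇒  (a,b)_∞ = +1.
v=29: a=29^2·(≡26), b=29^3·(≡7) mod 29; (26|29)=-1, (7|29)=+1; (−1)^{2·3·14}·(-1)^3·(+1)^2 = -1.
v=2: v_2(a)=-20, v_2(b)=-30; units ≡ 3, 1 (mod 8); ε·ε+αω+βω = 1·0+-20·0+-30·1 ≡ 0  ⇒  (a,b)_2 = +1.
v=11: a=11^8·(≡2), b=11^9·(≡3) mod 11; (2|11)=-1, (3|11)=+1; (−1)^{8·9·5}·(-1)^9·(+1)^8 = -1.
v=5: a=5^4·(≡4), b=5^7·(≡2) mod 5; (4|5)=+1, (2|5)=-1; (−1)^{4·7·2}·(+1)^7·(-1)^4 = +1.
v=3: a=3^0·(≡1), b=3^-2·(≡1) mod 3; (1|3)=+1, (1|3)=+1; (−1)^{0·-2·1}·(+1)^-2·(+1)^0 = +1.
v=7: a=7^3·(≡2), b=7^4·(≡2) mod 7; (2|7)=+1, (2|7)=+1; (−1)^{3·4·3}·(+1)^4·(+1)^3 = +1.
v=13: a=13^-2·(≡1), b=13^0·(≡2) mod 13; (1|13)=+1, (2|13)=-1; (−1)^{-2·0·6}·(+1)^0·(-1)^-2 = +1.
Ram(259, -59015) = {11, 29}; no ℚ_11-point on the conic.

[11, 29]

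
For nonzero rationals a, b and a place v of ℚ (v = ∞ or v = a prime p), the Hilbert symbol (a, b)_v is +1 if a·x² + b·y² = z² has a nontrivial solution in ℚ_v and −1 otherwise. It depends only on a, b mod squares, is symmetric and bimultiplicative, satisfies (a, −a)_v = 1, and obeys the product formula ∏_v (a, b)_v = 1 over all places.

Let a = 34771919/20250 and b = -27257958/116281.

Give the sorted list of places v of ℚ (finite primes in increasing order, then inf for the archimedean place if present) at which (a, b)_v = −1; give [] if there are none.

Mod squares: a ≡ 41990, b ≡ -182. Check v ∈ {∞, 2, 3, 5, 7, 11, 13, 17, 19, 31, 43}.
v=13: a=13^3·(≡5), b=13^1·(≡12) mod 13; (5|13)=-1, (12|13)=+1; (−1)^{3·1·6}·(-1)^1·(+1)^3 = -1.
v=43: a=43^0·(≡39), b=43^2·(≡39) mod 43; (39|43)=-1, (39|43)=-1; (−1)^{0·2·21}·(-1)^2·(-1)^0 = +1.
v=7: a=7^2·(≡1), b=7^1·(≡2) mod 7; (1|7)=+1, (2|7)=+1; (−1)^{2·1·3}·(+1)^1·(+1)^2 = +1.
v=5: a=5^-3·(≡2), b=5^0·(≡2) mod 5; (2|5)=-1, (2|5)=-1; (−1)^{-3·0·2}·(-1)^0·(-1)^-3 = -1.
v=11: a=11^0·(≡5), b=11^-2·(≡5) mod 11; (5|11)=+1, (5|11)=+1; (−1)^{0·-2·5}·(+1)^-2·(+1)^0 = +1.
v=31: a=31^0·(≡8), b=31^-2·(≡10) mod 31; (8|31)=+1, (10|31)=+1; (−1)^{0·-2·15}·(+1)^-2·(+1)^0 = +1.
v=3: a=3^-4·(≡2), b=3^4·(≡1) mod 3; (2|3)=-1, (1|3)=+1; (−1)^{-4·4·1}·(-1)^4·(+1)^-4 = +1.
v=2: v_2(a)=-1, v_2(b)=1; units ≡ 3, 5 (mod 8); ε·ε+αω+βω = 1·0+-1·1+1·1 ≡ 0  ⇒  (a,b)_2 = +1.
v=17: a=17^1·(≡6), b=17^0·(≡12) mod 17; (6|17)=-1, (12|17)=-1; (−1)^{1·0·8}·(-1)^0·(-1)^1 = -1.
v=19: a=19^1·(≡9), b=19^0·(≡12) mod 19; (9|19)=+1, (12|19)=-1; (−1)^{1·0·9}·(+1)^0·(-1)^1 = -1.
v=∞: 41990 > 0 and -182 < 0  ⇒  (a,b)_∞ = +1.
(41990, -182 / ℚ) ramifies at {5, 13, 17, 19}: a division algebra.

[5, 13, 17, 19]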